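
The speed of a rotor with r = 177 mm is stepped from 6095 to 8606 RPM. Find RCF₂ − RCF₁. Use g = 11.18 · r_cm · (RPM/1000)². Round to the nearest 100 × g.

r = 177 mm = 17.7 cm
RCF₁ = 11.18 × 17.7 × (6.095)² = 11.18 × 17.7 × 37.149025 ≈ 7,351.3 × g
RCF₂ = 11.18 × 17.7 × (8.606)² = 11.18 × 17.7 × 74.063236 ≈ 14,656.1 × g
Increase = 14,656.1 − 7,351.3 = 7,304.8

≈ 7300 x g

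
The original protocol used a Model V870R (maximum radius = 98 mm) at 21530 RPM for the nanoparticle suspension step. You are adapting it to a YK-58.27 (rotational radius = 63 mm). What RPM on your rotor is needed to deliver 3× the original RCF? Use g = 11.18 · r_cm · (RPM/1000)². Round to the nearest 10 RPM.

Original rotor: r = 98 mm = 9.8 cm
RCF_original = 11.18 × 9.8 × (21.53)² = 11.18 × 9.8 × 463.5409 ≈ 50,787.4 × g
Target RCF = 3 × 50,787.4 ≈ 152,362.2 × g
Your rotor: r = 63 mm = 6.3 cm
152,362.2 = 11.18 × 6.3 × (N/1000)²
(N/1000)² = 152,362.2 / 70.434 = 2163.191
N = 1000 × √2163.191 ≈ 46,510.1

≈ 46510 RPM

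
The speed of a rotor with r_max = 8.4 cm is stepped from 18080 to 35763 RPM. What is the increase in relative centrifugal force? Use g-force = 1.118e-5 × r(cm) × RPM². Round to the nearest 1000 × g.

89000 ×g

RCF₁ = 1.118 × 10⁻⁵ × 8.4 × (18080)² = 1.118 × 10⁻⁵ × 8.4 × 326,886,400 ≈ 30,698.6 × g
RCF₂ = 1.118 × 10⁻⁵ × 8.4 × (35763)² = 1.118 × 10⁻⁵ × 8.4 × 1,278,992,169 ≈ 120,112.7 × g
Increase = 120,112.7 − 30,698.6 = 89,414.1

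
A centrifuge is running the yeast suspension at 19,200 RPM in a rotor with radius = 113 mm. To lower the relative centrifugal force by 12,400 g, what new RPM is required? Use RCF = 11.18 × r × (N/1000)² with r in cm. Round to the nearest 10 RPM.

≈ 16450 RPM

r = 113 mm = 11.3 cm
Current RCF = 11.18 × 11.3 × (19.2)² = 11.18 × 11.3 × 368.64 ≈ 46,571.8 × g
Target RCF = 46,571.8 − 12,400 = 34,171.8 × g
(N/1000)² = 34,171.8 / 126.334 = 270.4878
N = 1000 × √270.4878 ≈ 16,446.5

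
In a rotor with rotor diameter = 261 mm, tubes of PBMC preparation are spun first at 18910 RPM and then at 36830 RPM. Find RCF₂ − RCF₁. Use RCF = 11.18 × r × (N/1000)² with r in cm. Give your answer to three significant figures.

r = 261 mm / 2 = 130.5 mm = 13.05 cm
RCF₁ = 11.18 × 13.05 × (18.91)² = 11.18 × 13.05 × 357.5881 ≈ 52,171.7 × g
RCF₂ = 11.18 × 13.05 × (36.83)² = 11.18 × 13.05 × 1,356.4489 ≈ 197,904.5 × g
Increase = 197,904.5 − 52,171.7 = 145,732.8

≈ 146000 x g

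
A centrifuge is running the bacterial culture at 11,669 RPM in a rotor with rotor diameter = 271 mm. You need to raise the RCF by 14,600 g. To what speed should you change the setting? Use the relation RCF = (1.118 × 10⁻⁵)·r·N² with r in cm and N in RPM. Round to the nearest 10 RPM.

r = 271 mm / 2 = 135.5 mm = 13.55 cm
Current RCF = 1.118 × 10⁻⁵ × 13.55 × (11669)² = 1.118 × 10⁻⁵ × 13.55 × 136,165,561 ≈ 20,627.6 × g
Target RCF = 20,627.6 + 14,600 = 35,227.6 × g
N² = 35,227.6 / (15.1489 × 10⁻⁵) = 232,542,297
N ≈ √232,542,297 ≈ 15,249.3

15250 RPM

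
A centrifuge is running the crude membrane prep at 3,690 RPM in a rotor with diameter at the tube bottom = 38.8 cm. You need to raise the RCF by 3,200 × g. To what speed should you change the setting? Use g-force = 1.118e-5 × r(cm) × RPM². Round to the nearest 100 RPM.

r = 38.8 / 2 = 19.4 cm
Current RCF = 1.118 × 10⁻⁵ × 19.4 × (3690)² = 1.118 × 10⁻⁵ × 19.4 × 13,616,100 ≈ 2,953.2 × g
Target RCF = 2,953.2 + 3,200 = 6,153.2 × g
N² = 6,153.2 / (21.6892 × 10⁻⁵) = 28,369,880
N ≈ √28,369,880 ≈ 5,326.3

5300 RPM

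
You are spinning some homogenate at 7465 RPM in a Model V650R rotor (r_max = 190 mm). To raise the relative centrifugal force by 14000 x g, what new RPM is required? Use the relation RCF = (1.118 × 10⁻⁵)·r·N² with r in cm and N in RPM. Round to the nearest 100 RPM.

N₂ ≈ 11000 RPM

r = 190 mm = 19.0 cm
Current RCF = 1.118 × 10⁻⁵ × 19 × (7465)² = 1.118 × 10⁻⁵ × 19 × 55,726,225 ≈ 11,837.4 × g
Target RCF = 11,837.4 + 14,000 = 25,837.4 × g
N² = 25,837.4 / (21.242 × 10⁻⁵) = 121,633,556
N ≈ √121,633,556 ≈ 11,028.8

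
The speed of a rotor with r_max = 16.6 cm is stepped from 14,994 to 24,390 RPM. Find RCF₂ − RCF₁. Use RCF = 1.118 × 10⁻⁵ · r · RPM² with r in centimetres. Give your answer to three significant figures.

≈ 68700 ×g

RCF₁ = 1.118 × 10⁻⁵ × 16.6 × (14994)² = 1.118 × 10⁻⁵ × 16.6 × 224,820,036 ≈ 41,723.9 × g
RCF₂ = 1.118 × 10⁻⁵ × 16.6 × (24390)² = 1.118 × 10⁻⁵ × 16.6 × 594,872,100 ≈ 110,401.1 × g
Increase = 110,401.1 − 41,723.9 = 68,677.2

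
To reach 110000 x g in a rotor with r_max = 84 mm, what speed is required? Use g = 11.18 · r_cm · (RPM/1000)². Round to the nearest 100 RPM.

N ≈ 34200 RPM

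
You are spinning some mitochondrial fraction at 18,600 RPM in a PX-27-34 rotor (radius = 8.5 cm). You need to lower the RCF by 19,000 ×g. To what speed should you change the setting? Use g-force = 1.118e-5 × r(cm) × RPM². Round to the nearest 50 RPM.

Current RCF = 1.118 × 10⁻⁵ × 8.5 × (18600)² = 1.118 × 10⁻⁵ × 8.5 × 345,960,000 ≈ 32,876.6 × g
Target RCF = 32,876.6 − 19,000 = 13,876.6 × g
N² = 13,876.6 / (9.503 × 10⁻⁵) = 146,023,361
N ≈ √146,023,361 ≈ 12,084.0

N₂ ≈ 12100 RPM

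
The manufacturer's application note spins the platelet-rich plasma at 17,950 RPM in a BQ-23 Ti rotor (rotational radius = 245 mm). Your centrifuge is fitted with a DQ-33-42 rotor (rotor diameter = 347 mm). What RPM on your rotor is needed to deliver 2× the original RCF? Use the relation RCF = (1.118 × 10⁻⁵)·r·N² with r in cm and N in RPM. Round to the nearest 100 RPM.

Original rotor: r = 245 mm = 24.5 cm
RCF_original = 1.118 × 10⁻⁵ × 24.5 × (17950)² = 1.118 × 10⁻⁵ × 24.5 × 322,202,500 ≈ 88,254.5 × g
Target RCF = 2 × 88,254.5 ≈ 176,509 × g
Your rotor: r = 347 mm / 2 = 173.5 mm = 17.35 cm
176,509 = 1.118 × 10⁻⁵ × 17.35 × N²
N² = 176,509 / (19.3973 × 10⁻⁵) = 909,966,851
N ≈ √909,966,851 ≈ 30,165.7

≈ 30200 RPM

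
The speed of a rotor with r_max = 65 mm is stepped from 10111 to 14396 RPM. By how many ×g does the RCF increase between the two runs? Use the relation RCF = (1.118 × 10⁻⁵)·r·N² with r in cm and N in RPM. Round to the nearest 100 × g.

≈ 7600 ×g

r = 65 mm = 6.5 cm
RCF₁ = 1.118 × 10⁻⁵ × 6.5 × (10111)² = 1.118 × 10⁻⁵ × 6.5 × 102,232,321 ≈ 7,429.2 × g
RCF₂ = 1.118 × 10⁻⁵ × 6.5 × (14396)² = 1.118 × 10⁻⁵ × 6.5 × 207,244,816 ≈ 15,060.5 × g
Increase = 15,060.5 − 7,429.2 = 7,631.3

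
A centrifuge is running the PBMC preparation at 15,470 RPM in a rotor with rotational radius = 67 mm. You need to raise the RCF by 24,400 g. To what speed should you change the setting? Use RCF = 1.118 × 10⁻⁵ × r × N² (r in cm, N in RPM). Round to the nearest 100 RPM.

≈ 23800 RPM

r = 67 mm = 6.7 cm
Current RCF = 1.118 × 10⁻⁵ × 6.7 × (15470)² = 1.118 × 10⁻⁵ × 6.7 × 239,320,900 ≈ 17,926.6 × g
Target RCF = 17,926.6 + 24,400 = 42,326.6 × g
N² = 42,326.6 / (7.4906 × 10⁻⁵) = 565,062,879
N ≈ √565,062,879 ≈ 23,771.1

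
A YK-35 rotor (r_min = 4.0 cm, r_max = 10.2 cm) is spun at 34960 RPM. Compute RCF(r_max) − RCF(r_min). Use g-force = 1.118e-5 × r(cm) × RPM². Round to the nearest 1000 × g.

85000 ×g

ΔRCF = 1.118 × 10⁻⁵ × (r_max − r_min) × N² = 1.118 × 10⁻⁵ × 6.2 × 1,222,201,600 ≈ 84,718.1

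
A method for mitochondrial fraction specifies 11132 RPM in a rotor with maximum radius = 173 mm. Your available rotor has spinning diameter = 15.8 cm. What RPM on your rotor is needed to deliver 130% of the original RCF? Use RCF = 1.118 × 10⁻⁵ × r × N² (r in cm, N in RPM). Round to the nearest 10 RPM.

18780 RPM

Original rotor: r = 173 mm = 17.3 cm
RCF_original = 1.118 × 10⁻⁵ × 17.3 × (11132)² = 1.118 × 10⁻⁵ × 17.3 × 123,921,424 ≈ 23,968.1 × g
Target RCF = 1.3 × 23,968.1 ≈ 31,158.5 × g
Your rotor: r = 15.8 / 2 = 7.9 cm
31,158.5 = 1.118 × 10⁻⁵ × 7.9 × N²
N² = 31,158.5 / (8.8322 × 10⁻⁵) = 352,782,999
N ≈ √352,782,999 ≈ 18,782.5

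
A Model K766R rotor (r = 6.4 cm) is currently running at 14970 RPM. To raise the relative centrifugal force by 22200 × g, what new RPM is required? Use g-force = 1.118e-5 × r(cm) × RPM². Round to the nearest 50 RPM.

23100 RPM

Current RCF = 1.118 × 10⁻⁵ × 6.4 × (14970)² = 1.118 × 10⁻⁵ × 6.4 × 224,100,900 ≈ 16,034.9 × g
Target RCF = 16,034.9 + 22,200 = 38,234.9 × g
N² = 38,234.9 / (7.1552 × 10⁻⁵) = 534,365,217
N ≈ √534,365,217 ≈ 23,116.3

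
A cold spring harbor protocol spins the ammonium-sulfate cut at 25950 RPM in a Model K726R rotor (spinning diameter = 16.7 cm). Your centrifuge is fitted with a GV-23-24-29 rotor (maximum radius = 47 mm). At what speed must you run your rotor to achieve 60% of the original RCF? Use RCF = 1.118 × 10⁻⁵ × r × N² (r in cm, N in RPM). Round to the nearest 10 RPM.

≈ 26790 RPM

Original rotor: r = 16.7 / 2 = 8.35 cm
RCF_original = 1.118 × 10⁻⁵ × 8.35 × (25950)² = 1.118 × 10⁻⁵ × 8.35 × 673,402,500 ≈ 62,864.1 × g
Target RCF = 0.6 × 62,864.1 ≈ 37,718.5 × g
Your rotor: r = 47 mm = 4.7 cm
37,718.5 = 1.118 × 10⁻⁵ × 4.7 × N²
N² = 37,718.5 / (5.2546 × 10⁻⁵) = 717,818,673
N ≈ √717,818,673 ≈ 26,792.1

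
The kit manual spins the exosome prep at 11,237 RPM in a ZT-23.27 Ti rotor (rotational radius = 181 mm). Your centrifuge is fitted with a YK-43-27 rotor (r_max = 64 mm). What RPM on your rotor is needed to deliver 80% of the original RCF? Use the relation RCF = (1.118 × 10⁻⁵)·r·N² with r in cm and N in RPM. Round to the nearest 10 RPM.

16900 RPM

Original rotor: r = 181 mm = 18.1 cm
RCF = 1.118 × 10⁻⁵ × r × N²
RCF_original = 1.118 × 10⁻⁵ × 18.1 × (11237)² = 1.118 × 10⁻⁵ × 18.1 × 126,270,169 ≈ 25,551.8 × g
Target RCF = 0.8 × 25,551.8 ≈ 20,441.4 × g
Your rotor: r = 64 mm = 6.4 cm
20,441.4 = 1.118 × 10⁻⁵ × 6.4 × N²
N² = 20,441.4 / (7.1552 × 10⁻⁵) = 285,685,935
N ≈ √285,685,935 ≈ 16,902.2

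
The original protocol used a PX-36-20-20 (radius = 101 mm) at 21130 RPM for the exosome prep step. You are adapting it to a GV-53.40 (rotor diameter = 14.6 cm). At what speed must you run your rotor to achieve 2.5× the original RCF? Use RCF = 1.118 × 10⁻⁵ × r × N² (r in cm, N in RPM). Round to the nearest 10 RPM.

39300 RPM

Original rotor: r = 101 mm = 10.1 cm
RCF = 1.118 × 10⁻⁵ × r × N²
RCF_original = 1.118 × 10⁻⁵ × 10.1 × (21130)² = 1.118 × 10⁻⁵ × 10.1 × 446,476,900 ≈ 50,415.3 × g
Target RCF = 2.5 × 50,415.3 ≈ 126,038.2 × g
Your rotor: r = 14.6 / 2 = 7.3 cm
126,038.2 = 1.118 × 10⁻⁵ × 7.3 × N²
N² = 126,038.2 / (8.1614 × 10⁻⁵) = 1,544,320,827
N ≈ √1,544,320,827 ≈ 39,297.8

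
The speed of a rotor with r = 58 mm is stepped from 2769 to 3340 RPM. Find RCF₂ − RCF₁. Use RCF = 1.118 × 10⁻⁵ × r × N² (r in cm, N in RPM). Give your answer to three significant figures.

r = 58 mm = 5.8 cm
RCF₁ = 1.118 × 10⁻⁵ × 5.8 × (2769)² = 1.118 × 10⁻⁵ × 5.8 × 7,667,361 ≈ 497.2 × g
RCF₂ = 1.118 × 10⁻⁵ × 5.8 × (3340)² = 1.118 × 10⁻⁵ × 5.8 × 11,155,600 ≈ 723.4 × g
Increase = 723.4 − 497.2 = 226.2

226 x g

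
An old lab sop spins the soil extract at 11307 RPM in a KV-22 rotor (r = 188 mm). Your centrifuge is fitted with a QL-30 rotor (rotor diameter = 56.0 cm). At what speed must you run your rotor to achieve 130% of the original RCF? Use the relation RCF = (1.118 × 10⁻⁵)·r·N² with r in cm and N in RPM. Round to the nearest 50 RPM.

≈ 10550 RPM

Original rotor: r = 188 mm = 18.8 cm
RCF_original = 1.118 × 10⁻⁵ × 18.8 × (11307)² = 1.118 × 10⁻⁵ × 18.8 × 127,848,249 ≈ 26,871.7 × g
Target RCF = 1.3 × 26,871.7 ≈ 34,933.2 × g
Your rotor: r = 56.0 / 2 = 28 cm
34,933.2 = 1.118 × 10⁻⁵ × 28 × N²
N² = 34,933.2 / (31.304 × 10⁻⁵) = 111,593,407
N ≈ √111,593,407 ≈ 10,563.8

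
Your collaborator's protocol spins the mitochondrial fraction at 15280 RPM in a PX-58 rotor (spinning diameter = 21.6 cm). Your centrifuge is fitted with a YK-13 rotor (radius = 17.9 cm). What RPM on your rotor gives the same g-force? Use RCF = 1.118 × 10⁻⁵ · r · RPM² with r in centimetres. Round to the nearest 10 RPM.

Original rotor: r = 21.6 / 2 = 10.8 cm
RCF = 1.118 × 10⁻⁵ × r × N²
RCF_original = 1.118 × 10⁻⁵ × 10.8 × (15280)² = 1.118 × 10⁻⁵ × 10.8 × 233,478,400 ≈ 28,191.1 × g
28,191.1 = 1.118 × 10⁻⁵ × 17.9 × N²
N² = 28,191.1 / (20.0122 × 10⁻⁵) = 140,869,570
N ≈ √140,869,570 ≈ 11,868.8

11870 RPM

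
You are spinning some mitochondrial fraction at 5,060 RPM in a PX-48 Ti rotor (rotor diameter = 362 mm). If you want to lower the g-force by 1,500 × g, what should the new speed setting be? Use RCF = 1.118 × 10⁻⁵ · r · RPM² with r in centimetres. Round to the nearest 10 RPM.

r = 362 mm / 2 = 181 mm = 18.1 cm
Current RCF = 1.118 × 10⁻⁵ × 18.1 × (5060)² = 1.118 × 10⁻⁵ × 18.1 × 25,603,600 ≈ 5,181.1 × g
Target RCF = 5,181.1 − 1,500 = 3,681.1 × g
N² = 3,681.1 / (20.2358 × 10⁻⁵) = 18,191,028
N ≈ √18,191,028 ≈ 4,265.1

N₂ ≈ 4270 RPM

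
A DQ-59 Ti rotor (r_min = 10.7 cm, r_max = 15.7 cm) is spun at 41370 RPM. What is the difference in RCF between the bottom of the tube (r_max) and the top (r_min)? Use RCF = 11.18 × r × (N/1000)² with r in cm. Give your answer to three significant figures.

ΔRCF ≈ 95700 g

RCF_max = 11.18 × 15.7 × (41.37)² = 11.18 × 15.7 × 1,711.4769 ≈ 300,408.7 × g
RCF_min = 11.18 × 10.7 × (41.37)² = 11.18 × 10.7 × 1,711.4769 ≈ 204,737.1 × g
ΔRCF = 300,408.7 − 204,737.1 = 95,671.6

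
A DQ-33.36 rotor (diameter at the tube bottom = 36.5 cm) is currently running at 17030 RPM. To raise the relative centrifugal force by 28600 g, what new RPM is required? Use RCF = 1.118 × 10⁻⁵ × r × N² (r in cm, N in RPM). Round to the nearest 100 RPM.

≈ 20700 RPM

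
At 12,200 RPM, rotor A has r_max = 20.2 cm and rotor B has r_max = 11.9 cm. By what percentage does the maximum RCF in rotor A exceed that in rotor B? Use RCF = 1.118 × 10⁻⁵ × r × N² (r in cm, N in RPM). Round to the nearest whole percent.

70%

At equal RPM, RCF scales linearly with r: ratio = 20.2 / 11.9 = 1.6975.
So rotor A delivers 69.7% more g-force.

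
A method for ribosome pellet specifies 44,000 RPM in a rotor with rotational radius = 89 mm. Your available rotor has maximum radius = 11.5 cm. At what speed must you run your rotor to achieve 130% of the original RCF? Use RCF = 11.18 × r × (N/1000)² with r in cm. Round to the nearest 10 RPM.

Original rotor: r = 89 mm = 8.9 cm
RCF = 11.18 × r × (N/1000)²
RCF_original = 11.18 × 8.9 × (44)² = 11.18 × 8.9 × 1,936 ≈ 192,635.9 × g
Target RCF = 1.3 × 192,635.9 ≈ 250,426.7 × g
250,426.7 = 11.18 × 11.5 × (N/1000)²
(N/1000)² = 250,426.7 / 128.57 = 1947.785
N = 1000 × √1947.785 ≈ 44,133.7

44130 RPM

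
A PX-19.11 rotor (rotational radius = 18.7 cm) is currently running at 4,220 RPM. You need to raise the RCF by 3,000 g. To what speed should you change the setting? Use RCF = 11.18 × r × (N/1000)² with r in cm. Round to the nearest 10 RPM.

N₂ ≈ 5670 RPM

Current RCF = 11.18 × 18.7 × (4.22)² = 11.18 × 18.7 × 17.8084 ≈ 3,723.1 × g
Target RCF = 3,723.1 + 3,000 = 6,723.1 × g
(N/1000)² = 6,723.1 / 209.066 = 32.15779
N = 1000 × √32.15779 ≈ 5,670.8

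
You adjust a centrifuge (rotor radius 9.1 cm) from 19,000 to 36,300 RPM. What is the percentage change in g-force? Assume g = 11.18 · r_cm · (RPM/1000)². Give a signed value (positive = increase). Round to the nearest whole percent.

RCF ∝ N², so the ratio is (36300/19000)² = (1.910526)² = 3.6501.
Change = 3.6501 − 1 = +2.6501 → +265.0%.

+265%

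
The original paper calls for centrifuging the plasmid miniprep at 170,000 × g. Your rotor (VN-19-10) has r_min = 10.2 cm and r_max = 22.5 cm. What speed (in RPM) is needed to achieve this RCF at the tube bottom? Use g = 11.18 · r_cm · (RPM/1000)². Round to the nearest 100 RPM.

Use r_max = 22.5 cm.
170,000 = 11.18 × 22.5 × (N/1000)²
(N/1000)² = 170,000 / 251.55 = 675.81
N = 1000 × √675.81 ≈ 25,996.3

≈ 26000 RPM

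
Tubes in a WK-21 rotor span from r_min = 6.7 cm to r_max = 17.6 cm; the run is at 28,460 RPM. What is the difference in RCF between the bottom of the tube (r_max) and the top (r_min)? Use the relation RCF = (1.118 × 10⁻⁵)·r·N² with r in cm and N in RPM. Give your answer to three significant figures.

ΔRCF ≈ 98700 ×g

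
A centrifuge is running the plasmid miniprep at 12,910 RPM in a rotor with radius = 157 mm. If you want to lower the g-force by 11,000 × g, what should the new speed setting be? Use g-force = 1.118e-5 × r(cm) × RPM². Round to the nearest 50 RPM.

N₂ ≈ 10200 RPM

r = 157 mm = 15.7 cm
Current RCF = 1.118 × 10⁻⁵ × 15.7 × (12910)² = 1.118 × 10⁻⁵ × 15.7 × 166,668,100 ≈ 29,254.6 × g
Target RCF = 29,254.6 − 11,000 = 18,254.6 × g
N² = 18,254.6 / (17.5526 × 10⁻⁵) = 103,999,407
N ≈ √103,999,407 ≈ 10,198.0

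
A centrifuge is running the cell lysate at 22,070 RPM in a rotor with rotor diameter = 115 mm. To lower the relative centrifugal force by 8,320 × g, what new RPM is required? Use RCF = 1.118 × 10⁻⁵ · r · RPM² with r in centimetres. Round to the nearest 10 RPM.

r = 115 mm / 2 = 57.5 mm = 5.75 cm
Current RCF = 1.118 × 10⁻⁵ × 5.75 × (22070)² = 1.118 × 10⁻⁵ × 5.75 × 487,084,900 ≈ 31,312.3 × g
Target RCF = 31,312.3 − 8,320 = 22,992.3 × g
N² = 22,992.3 / (6.4285 × 10⁻⁵) = 357,661,974
N ≈ √357,661,974 ≈ 18,912.0

N₂ ≈ 18910 RPM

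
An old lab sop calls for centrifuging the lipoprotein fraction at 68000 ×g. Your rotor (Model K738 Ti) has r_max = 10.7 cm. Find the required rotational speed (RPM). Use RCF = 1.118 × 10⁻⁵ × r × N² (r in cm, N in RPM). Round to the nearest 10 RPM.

23840 RPM

68,000 = 1.118 × 10⁻⁵ × 10.7 × N²
N² = 68,000 / (11.9626 × 10⁻⁵) = 568,438,299
N ≈ √568,438,299 ≈ 23,841.9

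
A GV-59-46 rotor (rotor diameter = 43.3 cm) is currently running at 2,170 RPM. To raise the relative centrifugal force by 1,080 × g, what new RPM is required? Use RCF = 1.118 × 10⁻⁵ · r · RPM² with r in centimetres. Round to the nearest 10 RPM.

r = 43.3 / 2 = 21.65 cm
Current RCF = 1.118 × 10⁻⁵ × 21.65 × (2170)² = 1.118 × 10⁻⁵ × 21.65 × 4,708,900 ≈ 1,139.8 × g
Target RCF = 1,139.8 + 1,080 = 2,219.8 × g
N² = 2,219.8 / (24.2047 × 10⁻⁵) = 9,170,946
N ≈ √9,170,946 ≈ 3,028.4

≈ 3030 RPM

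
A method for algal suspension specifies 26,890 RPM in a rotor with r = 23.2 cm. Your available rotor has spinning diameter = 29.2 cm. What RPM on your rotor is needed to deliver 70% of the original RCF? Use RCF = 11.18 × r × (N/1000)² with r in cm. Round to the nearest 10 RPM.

≈ 28360 RPM

RCF = 11.18 × r × (N/1000)²
RCF_original = 11.18 × 23.2 × (26.89)² = 11.18 × 23.2 × 723.0721 ≈ 187,547.5 × g
Target RCF = 0.7 × 187,547.5 ≈ 131,283.2 × g
Your rotor: r = 29.2 / 2 = 14.6 cm
131,283.2 = 11.18 × 14.6 × (N/1000)²
(N/1000)² = 131,283.2 / 163.228 = 804.2934
N = 1000 × √804.2934 ≈ 28,360.1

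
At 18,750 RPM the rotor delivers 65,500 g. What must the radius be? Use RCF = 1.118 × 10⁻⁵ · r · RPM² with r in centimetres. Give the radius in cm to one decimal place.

65500 = 1.118 × 10⁻⁵ × r × (18750)²
r = 65500 / (1.118 × 10⁻⁵ × 351,562,500) = 65500 / 3930.469 ≈ 16.665 cm

16.7 cm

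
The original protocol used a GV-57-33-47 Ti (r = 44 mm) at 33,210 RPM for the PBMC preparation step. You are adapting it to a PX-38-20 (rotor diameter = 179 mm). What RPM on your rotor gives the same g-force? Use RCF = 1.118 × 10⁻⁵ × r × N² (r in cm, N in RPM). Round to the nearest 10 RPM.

≈ 23290 RPM

Original rotor: r = 44 mm = 4.4 cm
RCF_original = 1.118 × 10⁻⁵ × 4.4 × (33210)² = 1.118 × 10⁻⁵ × 4.4 × 1,102,904,100 ≈ 54,254.1 × g
Your rotor: r = 179 mm / 2 = 89.5 mm = 8.95 cm
54,254.1 = 1.118 × 10⁻⁵ × 8.95 × N²
N² = 54,254.1 / (10.0061 × 10⁻⁵) = 542,210,252
N ≈ √542,210,252 ≈ 23,285.4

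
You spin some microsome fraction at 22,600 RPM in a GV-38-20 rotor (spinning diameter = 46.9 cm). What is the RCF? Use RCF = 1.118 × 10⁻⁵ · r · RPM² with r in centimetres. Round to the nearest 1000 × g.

r = 46.9 / 2 = 23.45 cm
RCF = 1.118 × 10⁻⁵ × r × N²
RCF = 1.118 × 10⁻⁵ × 23.45 × (22600)² = 1.118 × 10⁻⁵ × 23.45 × 510,760,000 ≈ 133,906.5 × g

RCF ≈ 134000 x g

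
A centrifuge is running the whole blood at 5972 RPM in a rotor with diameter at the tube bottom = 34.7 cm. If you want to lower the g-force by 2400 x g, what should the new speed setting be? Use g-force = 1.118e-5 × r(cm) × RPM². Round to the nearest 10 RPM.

N₂ ≈ 4830 RPM

r = 34.7 / 2 = 17.35 cm
Current RCF = 1.118 × 10⁻⁵ × 17.35 × (5972)² = 1.118 × 10⁻⁵ × 17.35 × 35,664,784 ≈ 6,918 × g
Target RCF = 6,918 − 2,400 = 4,518 × g
N² = 4,518 / (19.3973 × 10⁻⁵) = 23,291,901
N ≈ √23,291,901 ≈ 4,826.2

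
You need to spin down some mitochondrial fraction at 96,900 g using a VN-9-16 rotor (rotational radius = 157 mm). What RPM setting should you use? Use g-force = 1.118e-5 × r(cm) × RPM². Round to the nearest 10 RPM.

r = 157 mm = 15.7 cm
96,900 = 1.118 × 10⁻⁵ × 15.7 × N²
N² = 96,900 / (17.5526 × 10⁻⁵) = 552,054,966
N ≈ √552,054,966 ≈ 23,495.8

N ≈ 23500 RPM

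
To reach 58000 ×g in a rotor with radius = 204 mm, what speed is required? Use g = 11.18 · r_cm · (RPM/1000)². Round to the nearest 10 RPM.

15950 RPM

r = 204 mm = 20.4 cm
RCF = 11.18 × r × (N/1000)²
58,000 = 11.18 × 20.4 × (N/1000)²
(N/1000)² = 58,000 / 228.072 = 254.3057
N = 1000 × √254.3057 ≈ 15,947.0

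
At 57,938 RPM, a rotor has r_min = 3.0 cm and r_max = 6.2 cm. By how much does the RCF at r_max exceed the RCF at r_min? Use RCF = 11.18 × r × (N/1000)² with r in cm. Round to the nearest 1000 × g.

RCF_max = 11.18 × 6.2 × (57.938)² = 11.18 × 6.2 × 3,356.811844 ≈ 232,680.8 × g
RCF_min = 11.18 × 3 × (57.938)² = 11.18 × 3 × 3,356.811844 ≈ 112,587.5 × g
ΔRCF = 232,680.8 − 112,587.5 = 120,093.3

≈ 120000 × g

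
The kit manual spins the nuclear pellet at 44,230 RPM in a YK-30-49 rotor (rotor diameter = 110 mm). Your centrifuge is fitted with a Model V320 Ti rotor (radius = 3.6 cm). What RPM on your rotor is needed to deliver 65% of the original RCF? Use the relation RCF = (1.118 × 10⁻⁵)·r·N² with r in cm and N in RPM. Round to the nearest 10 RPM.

Original rotor: r = 110 mm / 2 = 55 mm = 5.5 cm
RCF_original = 1.118 × 10⁻⁵ × 5.5 × (44230)² = 1.118 × 10⁻⁵ × 5.5 × 1,956,292,900 ≈ 120,292.5 × g
Target RCF = 0.65 × 120,292.5 ≈ 78,190.1 × g
78,190.1 = 1.118 × 10⁻⁵ × 3.6 × N²
N² = 78,190.1 / (4.0248 × 10⁻⁵) = 1,942,707,712
N ≈ √1,942,707,712 ≈ 44,076.2

≈ 44080 RPM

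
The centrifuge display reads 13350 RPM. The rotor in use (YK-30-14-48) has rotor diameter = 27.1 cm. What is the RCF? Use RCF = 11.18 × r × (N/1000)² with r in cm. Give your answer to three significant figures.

RCF ≈ 27000 g

r = 27.1 / 2 = 13.55 cm
RCF = 11.18 × r × (N/1000)²
RCF = 11.18 × 13.55 × (13.35)² = 11.18 × 13.55 × 178.2225 ≈ 26,998.7 × g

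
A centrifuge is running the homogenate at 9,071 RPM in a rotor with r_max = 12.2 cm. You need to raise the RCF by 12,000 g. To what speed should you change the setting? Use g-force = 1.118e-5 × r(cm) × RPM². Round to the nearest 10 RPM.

N₂ ≈ 13050 RPM

Current RCF = 1.118 × 10⁻⁵ × 12.2 × (9071)² = 1.118 × 10⁻⁵ × 12.2 × 82,283,041 ≈ 11,223.1 × g
Target RCF = 11,223.1 + 12,000 = 23,223.1 × g
N² = 23,223.1 / (13.6396 × 10⁻⁵) = 170,262,324
N ≈ √170,262,324 ≈ 13,048.5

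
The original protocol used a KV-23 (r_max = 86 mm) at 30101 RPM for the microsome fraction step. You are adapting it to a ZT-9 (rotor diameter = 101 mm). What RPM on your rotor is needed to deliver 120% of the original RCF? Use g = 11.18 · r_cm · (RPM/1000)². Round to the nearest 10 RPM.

43030 RPM

Original rotor: r = 86 mm = 8.6 cm
RCF_original = 11.18 × 8.6 × (30.101)² = 11.18 × 8.6 × 906.070201 ≈ 87,116.8 × g
Target RCF = 1.2 × 87,116.8 ≈ 104,540.2 × g
Your rotor: r = 101 mm / 2 = 50.5 mm = 5.05 cm
104,540.2 = 11.18 × 5.05 × (N/1000)²
(N/1000)² = 104,540.2 / 56.459 = 1851.613
N = 1000 × √1851.613 ≈ 43,030.4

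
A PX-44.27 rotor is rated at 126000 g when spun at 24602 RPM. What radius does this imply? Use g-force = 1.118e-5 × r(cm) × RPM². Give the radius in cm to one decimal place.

≈ 18.6 cm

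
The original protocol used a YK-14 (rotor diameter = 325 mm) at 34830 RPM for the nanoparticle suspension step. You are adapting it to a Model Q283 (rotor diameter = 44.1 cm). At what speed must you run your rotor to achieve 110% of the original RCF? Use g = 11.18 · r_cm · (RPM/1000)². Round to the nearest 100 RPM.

Original rotor: r = 325 mm / 2 = 162.5 mm = 16.25 cm
RCF_original = 11.18 × 16.25 × (34.83)² = 11.18 × 16.25 × 1,213.1289 ≈ 220,395.2 × g
Target RCF = 1.1 × 220,395.2 ≈ 242,434.7 × g
Your rotor: r = 44.1 / 2 = 22.05 cm
242,434.7 = 11.18 × 22.05 × (N/1000)²
(N/1000)² = 242,434.7 / 246.519 = 983.4321
N = 1000 × √983.4321 ≈ 31,359.7

≈ 31400 RPM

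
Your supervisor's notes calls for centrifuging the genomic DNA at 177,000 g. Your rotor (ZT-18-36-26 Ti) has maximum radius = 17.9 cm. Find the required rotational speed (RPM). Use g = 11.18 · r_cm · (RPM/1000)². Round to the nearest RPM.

177,000 = 11.18 × 17.9 × (N/1000)²
(N/1000)² = 177,000 / 200.122 = 884.4605
N = 1000 × √884.4605 ≈ 29,739.9

≈ 29740 RPM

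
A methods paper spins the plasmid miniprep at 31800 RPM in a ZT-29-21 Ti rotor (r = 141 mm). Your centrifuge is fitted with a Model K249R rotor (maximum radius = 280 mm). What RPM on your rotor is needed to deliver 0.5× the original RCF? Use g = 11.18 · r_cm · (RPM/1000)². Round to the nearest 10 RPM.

15960 RPM

Original rotor: r = 141 mm = 14.1 cm
RCF_original = 11.18 × 14.1 × (31.8)² = 11.18 × 14.1 × 1,011.24 ≈ 159,409.9 × g
Target RCF = 0.5 × 159,409.9 ≈ 79,704.9 × g
Your rotor: r = 280 mm = 28.0 cm
79,704.9 = 11.18 × 28 × (N/1000)²
(N/1000)² = 79,704.9 / 313.04 = 254.6157
N = 1000 × √254.6157 ≈ 15,956.7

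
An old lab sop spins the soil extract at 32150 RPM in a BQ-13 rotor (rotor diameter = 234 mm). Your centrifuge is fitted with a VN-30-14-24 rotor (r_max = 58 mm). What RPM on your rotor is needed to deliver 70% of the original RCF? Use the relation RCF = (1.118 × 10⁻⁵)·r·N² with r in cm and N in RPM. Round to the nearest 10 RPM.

≈ 38200 RPM

Original rotor: r = 234 mm / 2 = 117 mm = 11.7 cm
RCF = 1.118 × 10⁻⁵ × r × N²
RCF_original = 1.118 × 10⁻⁵ × 11.7 × (32150)² = 1.118 × 10⁻⁵ × 11.7 × 1,033,622,500 ≈ 135,204 × g
Target RCF = 0.7 × 135,204 ≈ 94,642.8 × g
Your rotor: r = 58 mm = 5.8 cm
94,642.8 = 1.118 × 10⁻⁵ × 5.8 × N²
N² = 94,642.8 / (6.4844 × 10⁻⁵) = 1,459,545,987
N ≈ √1,459,545,987 ≈ 38,204.0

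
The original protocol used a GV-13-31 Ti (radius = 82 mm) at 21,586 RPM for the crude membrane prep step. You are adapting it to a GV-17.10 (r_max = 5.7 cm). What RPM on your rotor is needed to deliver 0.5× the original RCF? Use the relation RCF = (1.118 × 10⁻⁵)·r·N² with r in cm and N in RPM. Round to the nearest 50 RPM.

Original rotor: r = 82 mm = 8.2 cm
RCF_original = 1.118 × 10⁻⁵ × 8.2 × (21586)² = 1.118 × 10⁻⁵ × 8.2 × 465,955,396 ≈ 42,716.9 × g
Target RCF = 0.5 × 42,716.9 ≈ 21,358.5 × g
21,358.5 = 1.118 × 10⁻⁵ × 5.7 × N²
N² = 21,358.5 / (6.3726 × 10⁻⁵) = 335,161,473
N ≈ √335,161,473 ≈ 18,307.4

≈ 18300 RPM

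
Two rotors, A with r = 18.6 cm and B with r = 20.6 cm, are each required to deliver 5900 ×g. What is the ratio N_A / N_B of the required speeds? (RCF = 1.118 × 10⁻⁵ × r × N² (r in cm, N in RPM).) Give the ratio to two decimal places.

1.05

At fixed RCF, N ∝ 1/√r, so N_A/N_B = √(r_B/r_A) = √(20.6/18.6) = √1.107527 = 1.0524.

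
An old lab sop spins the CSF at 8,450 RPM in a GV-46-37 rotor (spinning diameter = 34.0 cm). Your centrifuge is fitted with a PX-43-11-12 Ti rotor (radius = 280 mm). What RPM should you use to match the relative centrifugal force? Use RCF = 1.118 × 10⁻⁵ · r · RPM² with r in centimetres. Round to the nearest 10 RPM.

6580 RPM

Original rotor: r = 34.0 / 2 = 17 cm
RCF = 1.118 × 10⁻⁵ × r × N²
RCF_original = 1.118 × 10⁻⁵ × 17 × (8450)² = 1.118 × 10⁻⁵ × 17 × 71,402,500 ≈ 13,570.8 × g
Your rotor: r = 280 mm = 28.0 cm
13,570.8 = 1.118 × 10⁻⁵ × 28 × N²
N² = 13,570.8 / (31.304 × 10⁻⁵) = 43,351,648
N ≈ √43,351,648 ≈ 6,584.2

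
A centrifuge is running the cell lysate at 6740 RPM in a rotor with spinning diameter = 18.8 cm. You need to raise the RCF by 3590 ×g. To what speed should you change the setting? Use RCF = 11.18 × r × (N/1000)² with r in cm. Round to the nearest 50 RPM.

≈ 8900 RPM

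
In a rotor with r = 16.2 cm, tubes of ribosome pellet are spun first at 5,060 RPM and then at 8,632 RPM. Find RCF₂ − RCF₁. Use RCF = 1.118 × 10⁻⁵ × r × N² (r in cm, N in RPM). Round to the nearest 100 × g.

RCF₁ = 1.118 × 10⁻⁵ × 16.2 × (5060)² = 1.118 × 10⁻⁵ × 16.2 × 25,603,600 ≈ 4,637.2 × g
RCF₂ = 1.118 × 10⁻⁵ × 16.2 × (8632)² = 1.118 × 10⁻⁵ × 16.2 × 74,511,424 ≈ 13,495.2 × g
Increase = 13,495.2 − 4,637.2 = 8,858

≈ 8900 ×g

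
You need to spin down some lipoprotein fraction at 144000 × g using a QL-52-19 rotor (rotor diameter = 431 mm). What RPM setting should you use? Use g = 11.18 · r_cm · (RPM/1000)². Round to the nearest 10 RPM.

r = 431 mm / 2 = 215.5 mm = 21.55 cm
144,000 = 11.18 × 21.55 × (N/1000)²
(N/1000)² = 144,000 / 240.929 = 597.6865
N = 1000 × √597.6865 ≈ 24,447.6

≈ 24450 RPM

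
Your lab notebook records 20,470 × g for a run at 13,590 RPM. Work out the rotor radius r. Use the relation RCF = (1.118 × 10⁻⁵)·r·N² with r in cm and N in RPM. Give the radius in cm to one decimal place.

≈ 9.9 cm

20470 = 1.118 × 10⁻⁵ × r × (13590)²
r = 20470 / (1.118 × 10⁻⁵ × 184,688,100) = 20470 / 2064.813 ≈ 9.914 cm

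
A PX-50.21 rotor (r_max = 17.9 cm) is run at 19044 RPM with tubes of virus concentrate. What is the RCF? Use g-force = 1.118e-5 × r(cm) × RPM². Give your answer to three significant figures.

RCF ≈ 72600 ×g

RCF = 1.118 × 10⁻⁵ × 17.9 × (19044)² = 1.118 × 10⁻⁵ × 17.9 × 362,673,936 ≈ 72,579 × g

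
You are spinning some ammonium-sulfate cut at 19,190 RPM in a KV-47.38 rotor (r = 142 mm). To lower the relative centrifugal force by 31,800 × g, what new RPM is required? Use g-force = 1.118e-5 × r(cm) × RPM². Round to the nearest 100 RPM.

r = 142 mm = 14.2 cm
Current RCF = 1.118 × 10⁻⁵ × 14.2 × (19190)² = 1.118 × 10⁻⁵ × 14.2 × 368,256,100 ≈ 58,462.9 × g
Target RCF = 58,462.9 − 31,800 = 26,662.9 × g
N² = 26,662.9 / (15.8756 × 10⁻⁵) = 167,948,928
N ≈ √167,948,928 ≈ 12,959.5

13000 RPM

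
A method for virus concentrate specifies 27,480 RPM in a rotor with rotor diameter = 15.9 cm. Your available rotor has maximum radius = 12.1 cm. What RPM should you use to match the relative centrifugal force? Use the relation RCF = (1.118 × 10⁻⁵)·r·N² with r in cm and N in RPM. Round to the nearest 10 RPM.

22270 RPM

Original rotor: r = 15.9 / 2 = 7.95 cm
RCF_original = 1.118 × 10⁻⁵ × 7.95 × (27480)² = 1.118 × 10⁻⁵ × 7.95 × 755,150,400 ≈ 67,118.5 × g
67,118.5 = 1.118 × 10⁻⁵ × 12.1 × N²
N² = 67,118.5 / (13.5278 × 10⁻⁵) = 496,152,368
N ≈ √496,152,368 ≈ 22,274.5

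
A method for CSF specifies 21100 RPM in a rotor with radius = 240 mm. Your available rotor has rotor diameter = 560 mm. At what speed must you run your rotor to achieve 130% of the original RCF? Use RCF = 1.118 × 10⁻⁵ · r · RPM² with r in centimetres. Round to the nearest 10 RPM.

22270 RPM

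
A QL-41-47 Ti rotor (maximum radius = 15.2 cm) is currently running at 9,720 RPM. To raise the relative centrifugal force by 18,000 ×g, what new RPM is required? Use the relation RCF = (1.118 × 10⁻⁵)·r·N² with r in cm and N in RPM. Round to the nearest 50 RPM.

14150 RPM

Current RCF = 1.118 × 10⁻⁵ × 15.2 × (9720)² = 1.118 × 10⁻⁵ × 15.2 × 94,478,400 ≈ 16,055.3 × g
Target RCF = 16,055.3 + 18,000 = 34,055.3 × g
N² = 34,055.3 / (16.9936 × 10⁻⁵) = 200,400,739
N ≈ √200,400,739 ≈ 14,156.3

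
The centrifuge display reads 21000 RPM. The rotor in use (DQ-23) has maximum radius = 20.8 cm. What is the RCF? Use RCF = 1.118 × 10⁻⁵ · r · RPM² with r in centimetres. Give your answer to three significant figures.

RCF ≈ 103000 × g

RCF = 1.118 × 10⁻⁵ × 20.8 × (21000)² = 1.118 × 10⁻⁵ × 20.8 × 441,000,000 ≈ 102,551.9 × g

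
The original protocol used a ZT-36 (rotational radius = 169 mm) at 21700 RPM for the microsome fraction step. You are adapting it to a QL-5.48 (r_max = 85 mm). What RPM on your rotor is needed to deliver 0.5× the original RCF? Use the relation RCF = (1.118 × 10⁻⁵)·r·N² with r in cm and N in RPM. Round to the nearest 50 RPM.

Original rotor: r = 169 mm = 16.9 cm
RCF_original = 1.118 × 10⁻⁵ × 16.9 × (21700)² = 1.118 × 10⁻⁵ × 16.9 × 470,890,000 ≈ 88,970.9 × g
Target RCF = 0.5 × 88,970.9 ≈ 44,485.4 × g
Your rotor: r = 85 mm = 8.5 cm
44,485.4 = 1.118 × 10⁻⁵ × 8.5 × N²
N² = 44,485.4 / (9.503 × 10⁻⁵) = 468,119,541
N ≈ √468,119,541 ≈ 21,636.1

21650 RPM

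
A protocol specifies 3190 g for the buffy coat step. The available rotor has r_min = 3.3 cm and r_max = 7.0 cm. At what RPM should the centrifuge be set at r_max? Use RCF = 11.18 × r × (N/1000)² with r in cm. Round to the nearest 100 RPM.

Use r_max = 7.0 cm.
RCF = 11.18 × r × (N/1000)²
3,190 = 11.18 × 7 × (N/1000)²
(N/1000)² = 3,190 / 78.26 = 40.76156
N = 1000 × √40.76156 ≈ 6,384.5

N ≈ 6400 RPM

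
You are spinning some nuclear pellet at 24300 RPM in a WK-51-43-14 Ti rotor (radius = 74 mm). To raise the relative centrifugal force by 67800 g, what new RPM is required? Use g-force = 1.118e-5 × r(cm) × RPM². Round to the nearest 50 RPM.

r = 74 mm = 7.4 cm
Current RCF = 1.118 × 10⁻⁵ × 7.4 × (24300)² = 1.118 × 10⁻⁵ × 7.4 × 590,490,000 ≈ 48,852.4 × g
Target RCF = 48,852.4 + 67,800 = 116,652.4 × g
N² = 116,652.4 / (8.2732 × 10⁻⁵) = 1,410,003,384
N ≈ √1,410,003,384 ≈ 37,550.0

37550 RPM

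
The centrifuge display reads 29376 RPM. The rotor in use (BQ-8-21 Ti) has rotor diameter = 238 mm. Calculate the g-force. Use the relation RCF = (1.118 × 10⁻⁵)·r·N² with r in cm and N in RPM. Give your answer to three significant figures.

115000 g

r = 238 mm / 2 = 119 mm = 11.9 cm
RCF = 1.118 × 10⁻⁵ × 11.9 × (29376)² = 1.118 × 10⁻⁵ × 11.9 × 862,949,376 ≈ 114,808.5 × g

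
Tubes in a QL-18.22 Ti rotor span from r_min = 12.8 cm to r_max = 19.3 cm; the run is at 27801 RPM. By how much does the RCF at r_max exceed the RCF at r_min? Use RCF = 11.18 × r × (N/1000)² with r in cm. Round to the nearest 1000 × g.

RCF_max = 11.18 × 19.3 × (27.801)² = 11.18 × 19.3 × 772.895601 ≈ 166,770.8 × g
RCF_min = 11.18 × 12.8 × (27.801)² = 11.18 × 12.8 × 772.895601 ≈ 110,604.5 × g
ΔRCF = 166,770.8 − 110,604.5 = 56,166.3

56000 g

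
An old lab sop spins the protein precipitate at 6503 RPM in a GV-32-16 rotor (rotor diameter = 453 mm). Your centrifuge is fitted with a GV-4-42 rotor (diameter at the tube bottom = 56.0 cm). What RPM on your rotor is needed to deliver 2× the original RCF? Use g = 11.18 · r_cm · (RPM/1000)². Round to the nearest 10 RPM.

Original rotor: r = 453 mm / 2 = 226.5 mm = 22.65 cm
RCF_original = 11.18 × 22.65 × (6.503)² = 11.18 × 22.65 × 42.289009 ≈ 10,708.7 × g
Target RCF = 2 × 10,708.7 ≈ 21,417.4 × g
Your rotor: r = 56.0 / 2 = 28 cm
21,417.4 = 11.18 × 28 × (N/1000)²
(N/1000)² = 21,417.4 / 313.04 = 68.41745
N = 1000 × √68.41745 ≈ 8,271.5

≈ 8270 RPM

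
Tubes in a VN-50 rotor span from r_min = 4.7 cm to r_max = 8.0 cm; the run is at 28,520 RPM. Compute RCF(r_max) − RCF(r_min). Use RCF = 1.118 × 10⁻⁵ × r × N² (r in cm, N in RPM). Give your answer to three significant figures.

RCF_max = 1.118 × 10⁻⁵ × 8 × (28520)² = 1.118 × 10⁻⁵ × 8 × 813,390,400 ≈ 72,749.6 × g
RCF_min = 1.118 × 10⁻⁵ × 4.7 × (28520)² = 1.118 × 10⁻⁵ × 4.7 × 813,390,400 ≈ 42,740.4 × g
ΔRCF = 72,749.6 − 42,740.4 = 30,009.2

ΔRCF ≈ 30000 × g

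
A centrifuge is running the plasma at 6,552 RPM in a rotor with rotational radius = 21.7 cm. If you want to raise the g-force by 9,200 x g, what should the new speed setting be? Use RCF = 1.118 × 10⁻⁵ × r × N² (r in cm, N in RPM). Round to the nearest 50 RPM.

9000 RPM

Current RCF = 1.118 × 10⁻⁵ × 21.7 × (6552)² = 1.118 × 10⁻⁵ × 21.7 × 42,928,704 ≈ 10,414.8 × g
Target RCF = 10,414.8 + 9,200 = 19,614.8 × g
N² = 19,614.8 / (24.2606 × 10⁻⁵) = 80,850,432
N ≈ √80,850,432 ≈ 8,991.7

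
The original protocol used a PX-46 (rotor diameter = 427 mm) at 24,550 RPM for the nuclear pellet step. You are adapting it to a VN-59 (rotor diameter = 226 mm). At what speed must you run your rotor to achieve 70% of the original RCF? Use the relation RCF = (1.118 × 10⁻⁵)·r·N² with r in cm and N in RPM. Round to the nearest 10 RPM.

28230 RPM

Original rotor: r = 427 mm / 2 = 213.5 mm = 21.35 cm
RCF_original = 1.118 × 10⁻⁵ × 21.35 × (24550)² = 1.118 × 10⁻⁵ × 21.35 × 602,702,500 ≈ 143,860.9 × g
Target RCF = 0.7 × 143,860.9 ≈ 100,702.6 × g
Your rotor: r = 226 mm / 2 = 113 mm = 11.3 cm
100,702.6 = 1.118 × 10⁻⁵ × 11.3 × N²
N² = 100,702.6 / (12.6334 × 10⁻⁵) = 797,113,999
N ≈ √797,113,999 ≈ 28,233.2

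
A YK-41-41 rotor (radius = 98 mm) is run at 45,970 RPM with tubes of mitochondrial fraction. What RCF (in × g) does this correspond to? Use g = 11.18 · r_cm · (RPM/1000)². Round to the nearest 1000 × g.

r = 98 mm = 9.8 cm
RCF = 11.18 × r × (N/1000)²
RCF = 11.18 × 9.8 × (45.97)² = 11.18 × 9.8 × 2,113.2409 ≈ 231,535.1 × g

RCF ≈ 232000 × g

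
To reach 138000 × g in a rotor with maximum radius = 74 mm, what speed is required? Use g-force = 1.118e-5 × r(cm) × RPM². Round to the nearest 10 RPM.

r = 74 mm = 7.4 cm
RCF = 1.118 × 10⁻⁵ × r × N²
138,000 = 1.118 × 10⁻⁵ × 7.4 × N²
N² = 138,000 / (8.2732 × 10⁻⁵) = 1,668,036,552
N ≈ √1,668,036,552 ≈ 40,841.6

≈ 40840 RPM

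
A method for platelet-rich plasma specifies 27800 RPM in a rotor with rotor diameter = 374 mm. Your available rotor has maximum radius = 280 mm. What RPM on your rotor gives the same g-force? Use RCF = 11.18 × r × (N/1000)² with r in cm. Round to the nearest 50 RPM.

Original rotor: r = 374 mm / 2 = 187 mm = 18.7 cm
RCF_original = 11.18 × 18.7 × (27.8)² = 11.18 × 18.7 × 772.84 ≈ 161,574.6 × g
Your rotor: r = 280 mm = 28.0 cm
161,574.6 = 11.18 × 28 × (N/1000)²
(N/1000)² = 161,574.6 / 313.04 = 516.1468
N = 1000 × √516.1468 ≈ 22,718.9

22700 RPM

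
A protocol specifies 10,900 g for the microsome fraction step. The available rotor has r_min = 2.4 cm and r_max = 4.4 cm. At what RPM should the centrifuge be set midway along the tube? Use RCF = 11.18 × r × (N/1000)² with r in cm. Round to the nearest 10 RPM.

r_avg = (2.4 + 4.4) / 2 = 3.4 cm
10,900 = 11.18 × 3.4 × (N/1000)²
(N/1000)² = 10,900 / 38.012 = 286.7516
N = 1000 × √286.7516 ≈ 16,933.7

N ≈ 16930 RPM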